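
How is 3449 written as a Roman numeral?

Convert 3449 to Roman numerals:
  3449 contains 3×1000 (MMM)
  449 contains 1×400 (CD)
  49 contains 1×40 (XL)
  9 contains 1×9 (IX)

MMMCDXLIX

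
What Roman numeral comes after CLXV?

CLXV = 165; next is 166

CLXVI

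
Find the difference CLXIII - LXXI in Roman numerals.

CLXIII = 163
LXXI = 71
163 - 71 = 92

XCII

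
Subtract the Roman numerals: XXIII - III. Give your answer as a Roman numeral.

XXIII = 23
III = 3
23 - 3 = 20

XX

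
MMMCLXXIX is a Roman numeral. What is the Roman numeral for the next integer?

MMMCLXXIX = 3179, so the next integer is 3179 + 1 = 3180

MMMCLXXX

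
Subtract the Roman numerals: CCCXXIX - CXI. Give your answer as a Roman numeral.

CCCXXIX = 329
CXI = 111
329 - 111 = 218

CCXVIII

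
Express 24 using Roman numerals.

Convert 24 to Roman numerals:
  24 contains 2×10 (XX)
  4 contains 1×4 (IV)

XXIV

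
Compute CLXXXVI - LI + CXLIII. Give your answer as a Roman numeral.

CLXXXVI = 186, LI = 51, CXLIII = 143
186 - 51 = 135
135 + 143 = 278

CCLXXVIII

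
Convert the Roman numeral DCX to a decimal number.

DCX: D=500, C=100, X=10
500 + 100 + 10 = 610

610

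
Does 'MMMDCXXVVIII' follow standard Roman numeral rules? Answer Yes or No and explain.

'MMMDCXXVVIII': V should not appear more than once

No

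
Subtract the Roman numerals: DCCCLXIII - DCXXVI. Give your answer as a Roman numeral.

DCCCLXIII = 863
DCXXVI = 626
863 - 626 = 237

CCXXXVII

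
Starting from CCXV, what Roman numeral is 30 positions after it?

CCXV = 215
215 + 30 = 245

CCXLV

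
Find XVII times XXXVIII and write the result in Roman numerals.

XVII = 17
XXXVIII = 38
17 × 38 = 646

DCXLVI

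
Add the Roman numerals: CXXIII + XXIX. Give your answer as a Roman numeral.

CXXIII = 123
XXIX = 29
123 + 29 = 152

CLII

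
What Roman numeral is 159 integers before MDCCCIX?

MDCCCIX = 1809
1809 - 159 = 1650

MDCL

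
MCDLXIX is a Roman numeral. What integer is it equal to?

MCDLXIX: M=1000, CD=400, L=50, X=10, IX=9
1000 + 400 + 50 + 10 + 9 = 1469

1469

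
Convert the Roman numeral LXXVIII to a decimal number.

LXXVIII: L=50, X=10, X=10, V=5, I=1, I=1, I=1
50 + 10 + 10 + 5 + 1 + 1 + 1 = 78

78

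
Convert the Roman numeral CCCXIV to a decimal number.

CCCXIV: C=100, C=100, C=100, X=10, IV=4
100 + 100 + 100 + 10 + 4 = 314

314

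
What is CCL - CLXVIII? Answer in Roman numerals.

CCL = 250
CLXVIII = 168
250 - 168 = 82

LXXXII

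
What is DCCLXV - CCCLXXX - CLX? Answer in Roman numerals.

DCCLXV = 765, CCCLXXX = 380, CLX = 160
765 - 380 = 385
385 - 160 = 225

CCXXV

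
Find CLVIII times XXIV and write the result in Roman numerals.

CLVIII = 158
XXIV = 24
158 × 24 = 3792

MMMDCCXCII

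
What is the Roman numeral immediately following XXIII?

XXIII = 23; next is 24

XXIV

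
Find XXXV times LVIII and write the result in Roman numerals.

XXXV = 35
LVIII = 58
35 × 58 = 2030

MMXXX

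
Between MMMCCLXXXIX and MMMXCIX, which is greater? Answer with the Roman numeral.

MMMCCLXXXIX = 3289
MMMXCIX = 3099
3289 is larger

MMMCCLXXXIX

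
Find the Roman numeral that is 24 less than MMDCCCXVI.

MMDCCCXVI = 2816
2816 - 24 = 2792

MMDCCXCII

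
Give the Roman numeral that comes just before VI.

VI = 6; previous is 5

V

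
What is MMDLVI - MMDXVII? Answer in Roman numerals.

MMDLVI = 2556
MMDXVII = 2517
2556 - 2517 = 39

XXXIX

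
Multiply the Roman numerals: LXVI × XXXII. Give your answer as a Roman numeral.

LXVI = 66
XXXII = 32
66 × 32 = 2112

MMCXII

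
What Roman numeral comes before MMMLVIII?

MMMLVIII = 3058, so the previous integer is 3058 - 1 = 3057

MMMLVII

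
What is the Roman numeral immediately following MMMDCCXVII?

MMMDCCXVII = 3717; next is 3718

MMMDCCXVIII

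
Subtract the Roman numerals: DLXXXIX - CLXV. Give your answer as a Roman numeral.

DLXXXIX = 589
CLXV = 165
589 - 165 = 424

CDXXIV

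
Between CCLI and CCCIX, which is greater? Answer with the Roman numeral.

CCLI = 251
CCCIX = 309
309 is larger

CCCIX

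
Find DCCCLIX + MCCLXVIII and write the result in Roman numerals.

DCCCLIX = 859
MCCLXVIII = 1268
859 + 1268 = 2127

MMCXXVII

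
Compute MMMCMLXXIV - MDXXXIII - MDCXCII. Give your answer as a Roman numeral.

MMMCMLXXIV = 3974, MDXXXIII = 1533, MDCXCII = 1692
3974 - 1533 = 2441
2441 - 1692 = 749

DCCXLIX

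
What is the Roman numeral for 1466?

Convert 1466 to Roman numerals:
  1466 contains 1×1000 (M)
  466 contains 1×400 (CD)
  66 contains 1×50 (L)
  16 contains 1×10 (X)
  6 contains 1×5 (V)
  1 contains 1×1 (I)

MCDLXVI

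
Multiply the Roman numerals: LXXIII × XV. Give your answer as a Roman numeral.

LXXIII = 73
XV = 15
73 × 15 = 1095

MXCV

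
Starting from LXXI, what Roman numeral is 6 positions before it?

LXXI = 71
71 - 6 = 65

LXV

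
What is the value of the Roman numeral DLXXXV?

DLXXXV: D=500, L=50, X=10, X=10, X=10, V=5
500 + 50 + 10 + 10 + 10 + 5 = 585

585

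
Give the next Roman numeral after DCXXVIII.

DCXXVIII = 628, so the next integer is 628 + 1 = 629

DCXXIX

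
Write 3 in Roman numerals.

Convert 3 to Roman numerals:
  3 contains 3×1 (III)

III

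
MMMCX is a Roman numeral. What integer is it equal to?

MMMCX: M=1000, M=1000, M=1000, C=100, X=10
1000 + 1000 + 1000 + 100 + 10 = 3110

3110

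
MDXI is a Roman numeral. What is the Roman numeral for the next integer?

MDXI = 1511, so the next integer is 1511 + 1 = 1512

MDXII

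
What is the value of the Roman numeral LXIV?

LXIV: L=50, X=10, IV=4
50 + 10 + 4 = 64

64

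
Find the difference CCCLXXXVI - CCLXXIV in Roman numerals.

CCCLXXXVI = 386
CCLXXIV = 274
386 - 274 = 112

CXII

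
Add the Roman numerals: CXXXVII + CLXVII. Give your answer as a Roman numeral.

CXXXVII = 137
CLXVII = 167
137 + 167 = 304

CCCIV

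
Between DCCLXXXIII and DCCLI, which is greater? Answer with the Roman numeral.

DCCLXXXIII = 783
DCCLI = 751
783 is larger

DCCLXXXIII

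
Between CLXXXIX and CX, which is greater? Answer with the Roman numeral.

CLXXXIX = 189
CX = 110
189 is larger

CLXXXIX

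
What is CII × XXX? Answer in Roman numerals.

CII = 102
XXX = 30
102 × 30 = 3060

MMMLX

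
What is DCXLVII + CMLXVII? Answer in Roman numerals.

DCXLVII = 647
CMLXVII = 967
647 + 967 = 1614

MDCXIV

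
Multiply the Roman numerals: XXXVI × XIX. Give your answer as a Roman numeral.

XXXVI = 36
XIX = 19
36 × 19 = 684

DCLXXXIV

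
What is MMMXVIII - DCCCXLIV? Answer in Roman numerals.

MMMXVIII = 3018
DCCCXLIV = 844
3018 - 844 = 2174

MMCLXXIV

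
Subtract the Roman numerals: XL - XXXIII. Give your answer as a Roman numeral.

XL = 40
XXXIII = 33
40 - 33 = 7

VII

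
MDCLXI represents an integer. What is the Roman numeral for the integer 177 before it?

MDCLXI = 1661
1661 - 177 = 1484

MCDLXXXIV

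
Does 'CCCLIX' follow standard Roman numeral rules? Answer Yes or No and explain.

'CCCLIX': Check the rules: uses only the symbols I, V, X, L, C, D, M; no symbol is repeated more than three times in a row; V, L and D each appear at most once; the only place a smaller symbol precedes a larger one is the allowed subtractive pair IX, the symbol right after such a pair (if any) is smaller than the pair's first symbol, and otherwise the values never increase from left to right. Value: C (100) + C (100) + C (100) + L (50) + IX (9) = 359. So it is a valid standard Roman numeral.

Yes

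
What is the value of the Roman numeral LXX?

LXX: L=50, X=10, X=10
50 + 10 + 10 = 70

70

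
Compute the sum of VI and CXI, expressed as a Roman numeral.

VI = 6
CXI = 111
6 + 111 = 117

CXVII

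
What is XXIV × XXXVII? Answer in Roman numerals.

XXIV = 24
XXXVII = 37
24 × 37 = 888

DCCCLXXXVIII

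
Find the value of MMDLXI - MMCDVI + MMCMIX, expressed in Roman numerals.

MMDLXI = 2561, MMCDVI = 2406, MMCMIX = 2909
2561 - 2406 = 155
155 + 2909 = 3064

MMMLXIV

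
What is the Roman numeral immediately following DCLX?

DCLX = 660; next is 661

DCLXI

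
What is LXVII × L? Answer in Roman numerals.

LXVII = 67
L = 50
67 × 50 = 3350

MMMCCCL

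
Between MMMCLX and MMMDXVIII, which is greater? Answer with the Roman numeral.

MMMCLX = 3160
MMMDXVIII = 3518
3518 is larger

MMMDXVIII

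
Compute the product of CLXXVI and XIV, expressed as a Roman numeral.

CLXXVI = 176
XIV = 14
176 × 14 = 2464

MMCDLXIV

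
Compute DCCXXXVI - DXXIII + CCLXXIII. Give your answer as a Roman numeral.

DCCXXXVI = 736, DXXIII = 523, CCLXXIII = 273
736 - 523 = 213
213 + 273 = 486

CDLXXXVI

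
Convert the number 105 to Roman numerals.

Convert 105 to Roman numerals:
  105 contains 1×100 (C)
  5 contains 1×5 (V)

CV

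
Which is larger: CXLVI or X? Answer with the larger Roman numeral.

CXLVI = 146
X = 10
146 is larger

CXLVI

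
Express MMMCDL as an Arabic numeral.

MMMCDL: M=1000, M=1000, M=1000, CD=400, L=50
1000 + 1000 + 1000 + 400 + 50 = 3450

3450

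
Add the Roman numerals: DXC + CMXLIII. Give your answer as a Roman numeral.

DXC = 590
CMXLIII = 943
590 + 943 = 1533

MDXXXIII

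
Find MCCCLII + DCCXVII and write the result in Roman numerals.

MCCCLII = 1352
DCCXVII = 717
1352 + 717 = 2069

MMLXIX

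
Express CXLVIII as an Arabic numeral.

CXLVIII: C=100, XL=40, V=5, I=1, I=1, I=1
100 + 40 + 5 + 1 + 1 + 1 = 148

148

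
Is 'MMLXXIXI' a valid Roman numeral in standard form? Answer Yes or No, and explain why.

'MMLXXIXI': I cannot come right after the subtractive pair IX: once I is subtracted in IX, the next symbol must be smaller than I

No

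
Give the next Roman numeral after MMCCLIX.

MMCCLIX = 2259; next is 2260

MMCCLX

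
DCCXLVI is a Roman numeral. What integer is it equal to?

DCCXLVI: D=500, C=100, C=100, XL=40, V=5, I=1
500 + 100 + 100 + 40 + 5 + 1 = 746

746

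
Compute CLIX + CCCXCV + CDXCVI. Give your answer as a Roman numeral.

CLIX = 159, CCCXCV = 395, CDXCVI = 496
159 + 395 = 554
554 + 496 = 1050

ML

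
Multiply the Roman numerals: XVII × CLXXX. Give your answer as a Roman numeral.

XVII = 17
CLXXX = 180
17 × 180 = 3060

MMMLX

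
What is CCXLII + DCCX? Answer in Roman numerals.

CCXLII = 242
DCCX = 710
242 + 710 = 952

CMLII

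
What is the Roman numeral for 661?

Convert 661 to Roman numerals:
  661 contains 1×500 (D)
  161 contains 1×100 (C)
  61 contains 1×50 (L)
  11 contains 1×10 (X)
  1 contains 1×1 (I)

DCLXI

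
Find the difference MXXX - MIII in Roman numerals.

MXXX = 1030
MIII = 1003
1030 - 1003 = 27

XXVII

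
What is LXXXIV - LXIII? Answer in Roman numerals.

LXXXIV = 84
LXIII = 63
84 - 63 = 21

XXI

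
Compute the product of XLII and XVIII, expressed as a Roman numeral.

XLII = 42
XVIII = 18
42 × 18 = 756

DCCLVI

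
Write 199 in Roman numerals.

Convert 199 to Roman numerals:
  199 contains 1×100 (C)
  99 contains 1×90 (XC)
  9 contains 1×9 (IX)

CXCIX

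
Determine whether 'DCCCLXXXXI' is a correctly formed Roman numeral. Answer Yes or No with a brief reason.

'DCCCLXXXXI': More than 3 consecutive X's

No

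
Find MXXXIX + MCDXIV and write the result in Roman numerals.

MXXXIX = 1039
MCDXIV = 1414
1039 + 1414 = 2453

MMCDLIII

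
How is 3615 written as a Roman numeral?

Convert 3615 to Roman numerals:
  3615 contains 3×1000 (MMM)
  615 contains 1×500 (D)
  115 contains 1×100 (C)
  15 contains 1×10 (X)
  5 contains 1×5 (V)

MMMDCXV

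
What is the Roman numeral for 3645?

Convert 3645 to Roman numerals:
  3645 contains 3×1000 (MMM)
  645 contains 1×500 (D)
  145 contains 1×100 (C)
  45 contains 1×40 (XL)
  5 contains 1×5 (V)

MMMDCXLV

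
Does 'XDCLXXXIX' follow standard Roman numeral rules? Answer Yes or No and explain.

'XDCLXXXIX': Invalid subtractive combination: XD

No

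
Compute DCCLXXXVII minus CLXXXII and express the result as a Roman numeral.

DCCLXXXVII = 787
CLXXXII = 182
787 - 182 = 605

DCV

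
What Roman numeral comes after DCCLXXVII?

DCCLXXVII = 777, so the next integer is 777 + 1 = 778

DCCLXXVIII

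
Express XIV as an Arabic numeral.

XIV: X=10, IV=4
10 + 4 = 14

14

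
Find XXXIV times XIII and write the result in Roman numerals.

XXXIV = 34
XIII = 13
34 × 13 = 442

CDXLII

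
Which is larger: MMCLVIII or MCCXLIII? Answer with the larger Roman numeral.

MMCLVIII = 2158
MCCXLIII = 1243
2158 is larger

MMCLVIII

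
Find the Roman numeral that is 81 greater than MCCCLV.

MCCCLV = 1355
1355 + 81 = 1436

MCDXXXVI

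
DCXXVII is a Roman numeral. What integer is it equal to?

DCXXVII: D=500, C=100, X=10, X=10, V=5, I=1, I=1
500 + 100 + 10 + 10 + 5 + 1 + 1 = 627

627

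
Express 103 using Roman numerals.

Convert 103 to Roman numerals:
  103 contains 1×100 (C)
  3 contains 3×1 (III)

CIII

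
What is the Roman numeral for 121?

Convert 121 to Roman numerals:
  121 contains 1×100 (C)
  21 contains 2×10 (XX)
  1 contains 1×1 (I)

CXXI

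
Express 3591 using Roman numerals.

Convert 3591 to Roman numerals:
  3591 contains 3×1000 (MMM)
  591 contains 1×500 (D)
  91 contains 1×90 (XC)
  1 contains 1×1 (I)

MMMDXCI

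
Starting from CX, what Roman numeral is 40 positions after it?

CX = 110
110 + 40 = 150

CL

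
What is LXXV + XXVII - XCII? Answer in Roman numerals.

LXXV = 75, XXVII = 27, XCII = 92
75 + 27 = 102
102 - 92 = 10

X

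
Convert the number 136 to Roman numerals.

Convert 136 to Roman numerals:
  136 contains 1×100 (C)
  36 contains 3×10 (XXX)
  6 contains 1×5 (V)
  1 contains 1×1 (I)

CXXXVI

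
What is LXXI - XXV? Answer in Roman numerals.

LXXI = 71
XXV = 25
71 - 25 = 46

XLVI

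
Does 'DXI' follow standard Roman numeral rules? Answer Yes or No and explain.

'DXI': Check the rules: uses only the symbols I, V, X, L, C, D, M; no symbol is repeated more than three times in a row; V, L and D each appear at most once; no smaller symbol precedes a larger one (values never increase from left to right). Value: D (500) + X (10) + I (1) = 511. So it is a valid standard Roman numeral.

Yes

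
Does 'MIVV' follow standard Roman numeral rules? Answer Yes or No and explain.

'MIVV': V should not appear more than once

No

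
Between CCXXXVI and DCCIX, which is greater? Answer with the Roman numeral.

CCXXXVI = 236
DCCIX = 709
709 is larger

DCCIX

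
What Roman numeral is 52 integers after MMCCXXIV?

MMCCXXIV = 2224
2224 + 52 = 2276

MMCCLXXVI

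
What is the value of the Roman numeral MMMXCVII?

MMMXCVII: M=1000, M=1000, M=1000, XC=90, V=5, I=1, I=1
1000 + 1000 + 1000 + 90 + 5 + 1 + 1 = 3097

3097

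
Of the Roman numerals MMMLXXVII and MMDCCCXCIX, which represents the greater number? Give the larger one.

MMMLXXVII = 3077
MMDCCCXCIX = 2899
3077 is larger

MMMLXXVII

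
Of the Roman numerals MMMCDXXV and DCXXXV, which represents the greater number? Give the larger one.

MMMCDXXV = 3425
DCXXXV = 635
3425 is larger

MMMCDXXV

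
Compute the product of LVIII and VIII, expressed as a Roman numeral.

LVIII = 58
VIII = 8
58 × 8 = 464

CDLXIV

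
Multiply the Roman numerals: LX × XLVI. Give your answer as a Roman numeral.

LX = 60
XLVI = 46
60 × 46 = 2760

MMDCCLX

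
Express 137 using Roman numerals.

Convert 137 to Roman numerals:
  137 contains 1×100 (C)
  37 contains 3×10 (XXX)
  7 contains 1×5 (V)
  2 contains 2×1 (II)

CXXXVII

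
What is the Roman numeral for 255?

Convert 255 to Roman numerals:
  255 contains 2×100 (CC)
  55 contains 1×50 (L)
  5 contains 1×5 (V)

CCLV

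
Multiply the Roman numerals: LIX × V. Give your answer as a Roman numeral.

LIX = 59
V = 5
59 × 5 = 295

CCXCV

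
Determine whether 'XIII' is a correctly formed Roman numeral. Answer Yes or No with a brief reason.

'XIII': Check the rules: uses only the symbols I, V, X, L, C, D, M; no symbol is repeated more than three times in a row; V, L and D each appear at most once; no smaller symbol precedes a larger one (values never increase from left to right). Value: X (10) + I (1) + I (1) + I (1) = 13. So it is a valid standard Roman numeral.

Yes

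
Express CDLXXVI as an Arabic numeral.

CDLXXVI: CD=400, L=50, X=10, X=10, V=5, I=1
400 + 50 + 10 + 10 + 5 + 1 = 476

476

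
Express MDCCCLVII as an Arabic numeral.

MDCCCLVII: M=1000, D=500, C=100, C=100, C=100, L=50, V=5, I=1, I=1
1000 + 500 + 100 + 100 + 100 + 50 + 5 + 1 + 1 = 1857

1857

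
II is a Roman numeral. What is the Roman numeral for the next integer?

II = 2; next is 3

III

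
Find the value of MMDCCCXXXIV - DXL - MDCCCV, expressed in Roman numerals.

MMDCCCXXXIV = 2834, DXL = 540, MDCCCV = 1805
2834 - 540 = 2294
2294 - 1805 = 489

CDLXXXIX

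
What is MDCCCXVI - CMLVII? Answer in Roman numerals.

MDCCCXVI = 1816
CMLVII = 957
1816 - 957 = 859

DCCCLIX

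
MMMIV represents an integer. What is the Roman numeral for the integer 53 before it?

MMMIV = 3004
3004 - 53 = 2951

MMCMLI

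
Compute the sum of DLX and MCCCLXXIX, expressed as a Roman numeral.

DLX = 560
MCCCLXXIX = 1379
560 + 1379 = 1939

MCMXXXIX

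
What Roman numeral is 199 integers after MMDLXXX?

MMDLXXX = 2580
2580 + 199 = 2779

MMDCCLXXIX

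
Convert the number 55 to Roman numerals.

Convert 55 to Roman numerals:
  55 contains 1×50 (L)
  5 contains 1×5 (V)

LV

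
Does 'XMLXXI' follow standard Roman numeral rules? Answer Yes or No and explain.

'XMLXXI': Invalid subtractive combination: XM

No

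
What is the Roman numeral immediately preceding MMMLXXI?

MMMLXXI = 3071, so the previous integer is 3071 - 1 = 3070

MMMLXX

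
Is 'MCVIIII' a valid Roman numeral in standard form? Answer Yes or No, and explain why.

'MCVIIII': More than 3 consecutive I's

No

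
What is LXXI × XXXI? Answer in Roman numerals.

LXXI = 71
XXXI = 31
71 × 31 = 2201

MMCCI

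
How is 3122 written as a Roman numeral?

Convert 3122 to Roman numerals:
  3122 contains 3×1000 (MMM)
  122 contains 1×100 (C)
  22 contains 2×10 (XX)
  2 contains 2×1 (II)

MMMCXXII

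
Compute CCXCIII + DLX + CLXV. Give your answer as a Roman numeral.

CCXCIII = 293, DLX = 560, CLXV = 165
293 + 560 = 853
853 + 165 = 1018

MXVIII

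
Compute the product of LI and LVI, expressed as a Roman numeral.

LI = 51
LVI = 56
51 × 56 = 2856

MMDCCCLVI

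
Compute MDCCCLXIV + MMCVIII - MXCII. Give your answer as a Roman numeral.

MDCCCLXIV = 1864, MMCVIII = 2108, MXCII = 1092
1864 + 2108 = 3972
3972 - 1092 = 2880

MMDCCCLXXX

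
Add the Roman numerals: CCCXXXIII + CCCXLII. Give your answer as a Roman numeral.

CCCXXXIII = 333
CCCXLII = 342
333 + 342 = 675

DCLXXV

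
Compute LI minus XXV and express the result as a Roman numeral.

LI = 51
XXV = 25
51 - 25 = 26

XXVI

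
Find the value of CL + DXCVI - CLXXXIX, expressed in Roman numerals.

CL = 150, DXCVI = 596, CLXXXIX = 189
150 + 596 = 746
746 - 189 = 557

DLVII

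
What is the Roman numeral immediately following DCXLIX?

DCXLIX = 649, so the next integer is 649 + 1 = 650

DCL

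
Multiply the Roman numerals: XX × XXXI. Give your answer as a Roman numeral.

XX = 20
XXXI = 31
20 × 31 = 620

DCXX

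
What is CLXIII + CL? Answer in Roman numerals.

CLXIII = 163
CL = 150
163 + 150 = 313

CCCXIII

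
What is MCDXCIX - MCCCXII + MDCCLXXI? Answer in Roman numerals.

MCDXCIX = 1499, MCCCXII = 1312, MDCCLXXI = 1771
1499 - 1312 = 187
187 + 1771 = 1958

MCMLVIII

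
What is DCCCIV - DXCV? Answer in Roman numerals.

DCCCIV = 804
DXCV = 595
804 - 595 = 209

CCIX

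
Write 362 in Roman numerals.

Convert 362 to Roman numerals:
  362 contains 3×100 (CCC)
  62 contains 1×50 (L)
  12 contains 1×10 (X)
  2 contains 2×1 (II)

CCCLXII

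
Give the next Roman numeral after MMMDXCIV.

MMMDXCIV = 3594; next is 3595

MMMDXCV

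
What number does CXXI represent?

CXXI: C=100, X=10, X=10, I=1
100 + 10 + 10 + 1 = 121

121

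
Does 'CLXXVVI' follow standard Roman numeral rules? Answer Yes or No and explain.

'CLXXVVI': V should not appear more than once

No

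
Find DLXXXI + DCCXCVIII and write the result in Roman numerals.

DLXXXI = 581
DCCXCVIII = 798
581 + 798 = 1379

MCCCLXXIX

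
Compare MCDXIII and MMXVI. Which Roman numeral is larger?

MCDXIII = 1413
MMXVI = 2016
2016 is larger

MMXVI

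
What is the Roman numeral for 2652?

Convert 2652 to Roman numerals:
  2652 contains 2×1000 (MM)
  652 contains 1×500 (D)
  152 contains 1×100 (C)
  52 contains 1×50 (L)
  2 contains 2×1 (II)

MMDCLII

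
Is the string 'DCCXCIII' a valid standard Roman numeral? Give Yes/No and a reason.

'DCCXCIII': Check the rules: uses only the symbols I, V, X, L, C, D, M; no symbol is repeated more than three times in a row; V, L and D each appear at most once; the only place a smaller symbol precedes a larger one is the allowed subtractive pair XC, the symbol right after such a pair (if any) is smaller than the pair's first symbol, and otherwise the values never increase from left to right. Value: D (500) + C (100) + C (100) + XC (90) + I (1) + I (1) + I (1) = 793. So it is a valid standard Roman numeral.

Yes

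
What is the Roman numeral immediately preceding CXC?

CXC = 190, so the previous integer is 190 - 1 = 189

CLXXXIX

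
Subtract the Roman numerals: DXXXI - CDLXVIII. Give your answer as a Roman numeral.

DXXXI = 531
CDLXVIII = 468
531 - 468 = 63

LXIII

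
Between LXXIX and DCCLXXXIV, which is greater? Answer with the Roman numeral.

LXXIX = 79
DCCLXXXIV = 784
784 is larger

DCCLXXXIV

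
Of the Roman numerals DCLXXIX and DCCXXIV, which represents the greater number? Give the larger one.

DCLXXIX = 679
DCCXXIV = 724
724 is larger

DCCXXIV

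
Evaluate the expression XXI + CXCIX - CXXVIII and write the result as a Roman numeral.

XXI = 21, CXCIX = 199, CXXVIII = 128
21 + 199 = 220
220 - 128 = 92

XCII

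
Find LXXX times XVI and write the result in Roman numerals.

LXXX = 80
XVI = 16
80 × 16 = 1280

MCCLXXX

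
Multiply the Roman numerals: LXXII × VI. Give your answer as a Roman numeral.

LXXII = 72
VI = 6
72 × 6 = 432

CDXXXII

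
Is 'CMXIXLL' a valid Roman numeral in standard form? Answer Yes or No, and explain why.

'CMXIXLL': L should not appear more than once

No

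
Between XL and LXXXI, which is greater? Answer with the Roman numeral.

XL = 40
LXXXI = 81
81 is larger

LXXXI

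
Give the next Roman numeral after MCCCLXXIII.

MCCCLXXIII = 1373, so the next integer is 1373 + 1 = 1374

MCCCLXXIV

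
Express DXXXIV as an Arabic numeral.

DXXXIV: D=500, X=10, X=10, X=10, IV=4
500 + 10 + 10 + 10 + 4 = 534

534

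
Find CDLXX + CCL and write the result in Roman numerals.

CDLXX = 470
CCL = 250
470 + 250 = 720

DCCXX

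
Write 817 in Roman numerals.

Convert 817 to Roman numerals:
  817 contains 1×500 (D)
  317 contains 3×100 (CCC)
  17 contains 1×10 (X)
  7 contains 1×5 (V)
  2 contains 2×1 (II)

DCCCXVII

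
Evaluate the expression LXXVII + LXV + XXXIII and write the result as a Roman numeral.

LXXVII = 77, LXV = 65, XXXIII = 33
77 + 65 = 142
142 + 33 = 175

CLXXV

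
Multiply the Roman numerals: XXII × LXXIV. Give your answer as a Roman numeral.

XXII = 22
LXXIV = 74
22 × 74 = 1628

MDCXXVIII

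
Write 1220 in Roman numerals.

Convert 1220 to Roman numerals:
  1220 contains 1×1000 (M)
  220 contains 2×100 (CC)
  20 contains 2×10 (XX)

MCCXX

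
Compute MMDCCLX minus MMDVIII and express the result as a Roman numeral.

MMDCCLX = 2760
MMDVIII = 2508
2760 - 2508 = 252

CCLII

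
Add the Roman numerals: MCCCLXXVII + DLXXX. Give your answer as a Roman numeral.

MCCCLXXVII = 1377
DLXXX = 580
1377 + 580 = 1957

MCMLVII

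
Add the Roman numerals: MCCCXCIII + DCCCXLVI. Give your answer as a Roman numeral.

MCCCXCIII = 1393
DCCCXLVI = 846
1393 + 846 = 2239

MMCCXXXIX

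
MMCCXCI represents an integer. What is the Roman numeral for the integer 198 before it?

MMCCXCI = 2291
2291 - 198 = 2093

MMXCIII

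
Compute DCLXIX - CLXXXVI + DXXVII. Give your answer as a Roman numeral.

DCLXIX = 669, CLXXXVI = 186, DXXVII = 527
669 - 186 = 483
483 + 527 = 1010

MX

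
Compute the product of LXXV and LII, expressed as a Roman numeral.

LXXV = 75
LII = 52
75 × 52 = 3900

MMMCM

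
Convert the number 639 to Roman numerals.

Convert 639 to Roman numerals:
  639 contains 1×500 (D)
  139 contains 1×100 (C)
  39 contains 3×10 (XXX)
  9 contains 1×9 (IX)

DCXXXIX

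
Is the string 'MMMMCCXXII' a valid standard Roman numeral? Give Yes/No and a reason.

'MMMMCCXXII': More than 3 consecutive M's

No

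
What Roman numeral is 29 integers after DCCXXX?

DCCXXX = 730
730 + 29 = 759

DCCLIX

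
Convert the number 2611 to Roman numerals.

Convert 2611 to Roman numerals:
  2611 contains 2×1000 (MM)
  611 contains 1×500 (D)
  111 contains 1×100 (C)
  11 contains 1×10 (X)
  1 contains 1×1 (I)

MMDCXI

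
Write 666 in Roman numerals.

Convert 666 to Roman numerals:
  666 contains 1×500 (D)
  166 contains 1×100 (C)
  66 contains 1×50 (L)
  16 contains 1×10 (X)
  6 contains 1×5 (V)
  1 contains 1×1 (I)

DCLXVI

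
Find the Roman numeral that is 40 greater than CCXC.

CCXC = 290
290 + 40 = 330

CCCXXX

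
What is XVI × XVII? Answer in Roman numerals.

XVI = 16
XVII = 17
16 × 17 = 272

CCLXXII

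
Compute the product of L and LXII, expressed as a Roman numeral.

L = 50
LXII = 62
50 × 62 = 3100

MMMC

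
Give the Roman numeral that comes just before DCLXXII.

DCLXXII = 672, so the previous integer is 672 - 1 = 671

DCLXXI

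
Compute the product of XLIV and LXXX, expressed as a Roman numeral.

XLIV = 44
LXXX = 80
44 × 80 = 3520

MMMDXX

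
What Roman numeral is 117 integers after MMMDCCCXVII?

MMMDCCCXVII = 3817
3817 + 117 = 3934

MMMCMXXXIV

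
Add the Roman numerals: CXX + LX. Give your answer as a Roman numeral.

CXX = 120
LX = 60
120 + 60 = 180

CLXXX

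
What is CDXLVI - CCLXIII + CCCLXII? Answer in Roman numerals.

CDXLVI = 446, CCLXIII = 263, CCCLXII = 362
446 - 263 = 183
183 + 362 = 545

DXLV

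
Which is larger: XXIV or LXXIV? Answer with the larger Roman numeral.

XXIV = 24
LXXIV = 74
74 is larger

LXXIV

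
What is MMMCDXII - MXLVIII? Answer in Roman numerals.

MMMCDXII = 3412
MXLVIII = 1048
3412 - 1048 = 2364

MMCCCLXIV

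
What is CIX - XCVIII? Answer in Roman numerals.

CIX = 109
XCVIII = 98
109 - 98 = 11

XI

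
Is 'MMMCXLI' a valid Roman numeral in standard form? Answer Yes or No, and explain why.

'MMMCXLI': Check the rules: uses only the symbols I, V, X, L, C, D, M; no symbol is repeated more than three times in a row; V, L and D each appear at most once; the only place a smaller symbol precedes a larger one is the allowed subtractive pair XL, the symbol right after such a pair (if any) is smaller than the pair's first symbol, and otherwise the values never increase from left to right. Value: M (1000) + M (1000) + M (1000) + C (100) + XL (40) + I (1) = 3141. So it is a valid standard Roman numeral.

Yes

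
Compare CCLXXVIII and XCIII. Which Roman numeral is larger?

CCLXXVIII = 278
XCIII = 93
278 is larger

CCLXXVIII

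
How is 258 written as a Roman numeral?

Convert 258 to Roman numerals:
  258 contains 2×100 (CC)
  58 contains 1×50 (L)
  8 contains 1×5 (V)
  3 contains 3×1 (III)

CCLVIII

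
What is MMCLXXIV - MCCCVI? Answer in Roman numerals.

MMCLXXIV = 2174
MCCCVI = 1306
2174 - 1306 = 868

DCCCLXVIII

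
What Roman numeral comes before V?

V = 5; previous is 4

IV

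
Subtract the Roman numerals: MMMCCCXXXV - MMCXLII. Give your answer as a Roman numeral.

MMMCCCXXXV = 3335
MMCXLII = 2142
3335 - 2142 = 1193

MCXCIII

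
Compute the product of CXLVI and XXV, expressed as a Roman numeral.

CXLVI = 146
XXV = 25
146 × 25 = 3650

MMMDCL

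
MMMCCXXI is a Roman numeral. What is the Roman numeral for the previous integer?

MMMCCXXI = 3221; previous is 3220

MMMCCXX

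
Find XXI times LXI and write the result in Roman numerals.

XXI = 21
LXI = 61
21 × 61 = 1281

MCCLXXXI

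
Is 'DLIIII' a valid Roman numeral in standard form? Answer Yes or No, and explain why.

'DLIIII': More than 3 consecutive I's

No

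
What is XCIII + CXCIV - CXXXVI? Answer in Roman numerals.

XCIII = 93, CXCIV = 194, CXXXVI = 136
93 + 194 = 287
287 - 136 = 151

CLI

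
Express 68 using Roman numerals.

Convert 68 to Roman numerals:
  68 contains 1×50 (L)
  18 contains 1×10 (X)
  8 contains 1×5 (V)
  3 contains 3×1 (III)

LXVIII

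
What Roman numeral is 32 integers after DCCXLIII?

DCCXLIII = 743
743 + 32 = 775

DCCLXXV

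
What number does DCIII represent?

DCIII: D=500, C=100, I=1, I=1, I=1
500 + 100 + 1 + 1 + 1 = 603

603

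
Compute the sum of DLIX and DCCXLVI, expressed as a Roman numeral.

DLIX = 559
DCCXLVI = 746
559 + 746 = 1305

MCCCV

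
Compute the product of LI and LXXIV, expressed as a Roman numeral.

LI = 51
LXXIV = 74
51 × 74 = 3774

MMMDCCLXXIV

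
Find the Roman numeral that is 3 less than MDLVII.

MDLVII = 1557
1557 - 3 = 1554

MDLIV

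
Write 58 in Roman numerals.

Convert 58 to Roman numerals:
  58 contains 1×50 (L)
  8 contains 1×5 (V)
  3 contains 3×1 (III)

LVIII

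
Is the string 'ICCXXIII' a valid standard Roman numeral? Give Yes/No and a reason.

'ICCXXIII': Invalid subtractive combination: IC

No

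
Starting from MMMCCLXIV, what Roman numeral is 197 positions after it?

MMMCCLXIV = 3264
3264 + 197 = 3461

MMMCDLXI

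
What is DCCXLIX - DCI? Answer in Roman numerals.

DCCXLIX = 749
DCI = 601
749 - 601 = 148

CXLVIII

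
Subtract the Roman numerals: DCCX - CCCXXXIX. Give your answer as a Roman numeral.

DCCX = 710
CCCXXXIX = 339
710 - 339 = 371

CCCLXXI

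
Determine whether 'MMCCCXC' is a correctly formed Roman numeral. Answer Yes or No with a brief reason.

'MMCCCXC': Check the rules: uses only the symbols I, V, X, L, C, D, M; no symbol is repeated more than three times in a row; V, L and D each appear at most once; the only place a smaller symbol precedes a larger one is the allowed subtractive pair XC, the symbol right after such a pair (if any) is smaller than the pair's first symbol, and otherwise the values never increase from left to right. Value: M (1000) + M (1000) + C (100) + C (100) + C (100) + XC (90) = 2390. So it is a valid standard Roman numeral.

Yes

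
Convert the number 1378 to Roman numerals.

Convert 1378 to Roman numerals:
  1378 contains 1×1000 (M)
  378 contains 3×100 (CCC)
  78 contains 1×50 (L)
  28 contains 2×10 (XX)
  8 contains 1×5 (V)
  3 contains 3×1 (III)

MCCCLXXVIII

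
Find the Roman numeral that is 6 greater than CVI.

CVI = 106
106 + 6 = 112

CXII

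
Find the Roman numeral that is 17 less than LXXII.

LXXII = 72
72 - 17 = 55

LV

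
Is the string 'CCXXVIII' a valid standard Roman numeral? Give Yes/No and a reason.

'CCXXVIII': Check the rules: uses only the symbols I, V, X, L, C, D, M; no symbol is repeated more than three times in a row; V, L and D each appear at most once; no smaller symbol precedes a larger one (values never increase from left to right). Value: C (100) + C (100) + X (10) + X (10) + V (5) + I (1) + I (1) + I (1) = 228. So it is a valid standard Roman numeral.

Yes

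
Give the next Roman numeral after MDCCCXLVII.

MDCCCXLVII = 1847; next is 1848

MDCCCXLVIII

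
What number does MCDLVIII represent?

MCDLVIII: M=1000, CD=400, L=50, V=5, I=1, I=1, I=1
1000 + 400 + 50 + 5 + 1 + 1 + 1 = 1458

1458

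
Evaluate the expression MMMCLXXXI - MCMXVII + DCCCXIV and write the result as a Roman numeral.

MMMCLXXXI = 3181, MCMXVII = 1917, DCCCXIV = 814
3181 - 1917 = 1264
1264 + 814 = 2078

MMLXXVIII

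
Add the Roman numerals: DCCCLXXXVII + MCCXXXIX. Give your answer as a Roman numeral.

DCCCLXXXVII = 887
MCCXXXIX = 1239
887 + 1239 = 2126

MMCXXVI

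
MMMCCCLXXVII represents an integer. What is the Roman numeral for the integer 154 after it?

MMMCCCLXXVII = 3377
3377 + 154 = 3531

MMMDXXXI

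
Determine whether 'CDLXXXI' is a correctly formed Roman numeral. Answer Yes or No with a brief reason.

'CDLXXXI': Check the rules: uses only the symbols I, V, X, L, C, D, M; no symbol is repeated more than three times in a row; V, L and D each appear at most once; the only place a smaller symbol precedes a larger one is the allowed subtractive pair CD, the symbol right after such a pair (if any) is smaller than the pair's first symbol, and otherwise the values never increase from left to right. Value: CD (400) + L (50) + X (10) + X (10) + X (10) + I (1) = 481. So it is a valid standard Roman numeral.

Yes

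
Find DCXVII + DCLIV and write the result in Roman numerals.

DCXVII = 617
DCLIV = 654
617 + 654 = 1271

MCCLXXI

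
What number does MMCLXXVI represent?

MMCLXXVI: M=1000, M=1000, C=100, L=50, X=10, X=10, V=5, I=1
1000 + 1000 + 100 + 50 + 10 + 10 + 5 + 1 = 2176

2176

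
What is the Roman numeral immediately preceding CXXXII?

CXXXII = 132; previous is 131

CXXXI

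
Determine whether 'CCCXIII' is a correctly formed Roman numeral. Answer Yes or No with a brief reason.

'CCCXIII': Check the rules: uses only the symbols I, V, X, L, C, D, M; no symbol is repeated more than three times in a row; V, L and D each appear at most once; no smaller symbol precedes a larger one (values never increase from left to right). Value: C (100) + C (100) + C (100) + X (10) + I (1) + I (1) + I (1) = 313. So it is a valid standard Roman numeral.

Yes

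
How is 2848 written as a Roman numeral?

Convert 2848 to Roman numerals:
  2848 contains 2×1000 (MM)
  848 contains 1×500 (D)
  348 contains 3×100 (CCC)
  48 contains 1×40 (XL)
  8 contains 1×5 (V)
  3 contains 3×1 (III)

MMDCCCXLVIII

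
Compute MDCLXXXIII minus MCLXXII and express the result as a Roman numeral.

MDCLXXXIII = 1683
MCLXXII = 1172
1683 - 1172 = 511

DXI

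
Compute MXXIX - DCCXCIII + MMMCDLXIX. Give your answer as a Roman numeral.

MXXIX = 1029, DCCXCIII = 793, MMMCDLXIX = 3469
1029 - 793 = 236
236 + 3469 = 3705

MMMDCCV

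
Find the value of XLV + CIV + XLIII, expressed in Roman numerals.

XLV = 45, CIV = 104, XLIII = 43
45 + 104 = 149
149 + 43 = 192

CXCII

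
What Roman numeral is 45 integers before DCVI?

DCVI = 606
606 - 45 = 561

DLXI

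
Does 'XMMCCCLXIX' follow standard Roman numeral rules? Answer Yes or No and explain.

'XMMCCCLXIX': Invalid subtractive combination: XM

No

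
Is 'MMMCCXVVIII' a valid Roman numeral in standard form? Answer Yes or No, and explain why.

'MMMCCXVVIII': V should not appear more than once

No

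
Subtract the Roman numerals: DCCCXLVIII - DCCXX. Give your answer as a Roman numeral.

DCCCXLVIII = 848
DCCXX = 720
848 - 720 = 128

CXXVIII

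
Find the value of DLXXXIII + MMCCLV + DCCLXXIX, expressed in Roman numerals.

DLXXXIII = 583, MMCCLV = 2255, DCCLXXIX = 779
583 + 2255 = 2838
2838 + 779 = 3617

MMMDCXVII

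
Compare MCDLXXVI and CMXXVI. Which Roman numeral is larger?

MCDLXXVI = 1476
CMXXVI = 926
1476 is larger

MCDLXXVI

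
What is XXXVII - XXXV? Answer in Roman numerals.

XXXVII = 37
XXXV = 35
37 - 35 = 2

II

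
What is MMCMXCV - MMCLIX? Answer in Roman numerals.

MMCMXCV = 2995
MMCLIX = 2159
2995 - 2159 = 836

DCCCXXXVI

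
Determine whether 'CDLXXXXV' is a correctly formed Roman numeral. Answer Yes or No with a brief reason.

'CDLXXXXV': More than 3 consecutive X's

No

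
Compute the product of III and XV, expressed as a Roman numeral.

III = 3
XV = 15
3 × 15 = 45

XLV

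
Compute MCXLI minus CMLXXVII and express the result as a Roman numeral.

MCXLI = 1141
CMLXXVII = 977
1141 - 977 = 164

CLXIV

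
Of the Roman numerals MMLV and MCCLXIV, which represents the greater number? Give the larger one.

MMLV = 2055
MCCLXIV = 1264
2055 is larger

MMLV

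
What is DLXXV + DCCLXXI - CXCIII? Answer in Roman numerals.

DLXXV = 575, DCCLXXI = 771, CXCIII = 193
575 + 771 = 1346
1346 - 193 = 1153

MCLIII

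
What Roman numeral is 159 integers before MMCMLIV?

MMCMLIV = 2954
2954 - 159 = 2795

MMDCCXCV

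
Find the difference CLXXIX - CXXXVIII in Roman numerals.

CLXXIX = 179
CXXXVIII = 138
179 - 138 = 41

XLI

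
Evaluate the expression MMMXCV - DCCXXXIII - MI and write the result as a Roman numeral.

MMMXCV = 3095, DCCXXXIII = 733, MI = 1001
3095 - 733 = 2362
2362 - 1001 = 1361

MCCCLXI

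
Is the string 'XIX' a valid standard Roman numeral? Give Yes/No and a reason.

'XIX': Check the rules: uses only the symbols I, V, X, L, C, D, M; no symbol is repeated more than three times in a row; V, L and D each appear at most once; the only place a smaller symbol precedes a larger one is the allowed subtractive pair IX, the symbol right after such a pair (if any) is smaller than the pair's first symbol, and otherwise the values never increase from left to right. Value: X (10) + IX (9) = 19. So it is a valid standard Roman numeral.

Yes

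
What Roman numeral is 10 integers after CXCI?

CXCI = 191
191 + 10 = 201

CCI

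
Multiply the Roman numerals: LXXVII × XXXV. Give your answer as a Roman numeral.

LXXVII = 77
XXXV = 35
77 × 35 = 2695

MMDCXCV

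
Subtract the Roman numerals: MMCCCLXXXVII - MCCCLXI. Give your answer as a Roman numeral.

MMCCCLXXXVII = 2387
MCCCLXI = 1361
2387 - 1361 = 1026

MXXVI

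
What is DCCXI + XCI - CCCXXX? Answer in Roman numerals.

DCCXI = 711, XCI = 91, CCCXXX = 330
711 + 91 = 802
802 - 330 = 472

CDLXXII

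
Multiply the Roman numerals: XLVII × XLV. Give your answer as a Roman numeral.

XLVII = 47
XLV = 45
47 × 45 = 2115

MMCXV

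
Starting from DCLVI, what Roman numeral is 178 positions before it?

DCLVI = 656
656 - 178 = 478

CDLXXVIII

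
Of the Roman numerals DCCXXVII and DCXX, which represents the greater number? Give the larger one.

DCCXXVII = 727
DCXX = 620
727 is larger

DCCXXVII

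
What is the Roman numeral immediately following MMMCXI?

MMMCXI = 3111, so the next integer is 3111 + 1 = 3112

MMMCXII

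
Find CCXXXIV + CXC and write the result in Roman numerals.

CCXXXIV = 234
CXC = 190
234 + 190 = 424

CDXXIV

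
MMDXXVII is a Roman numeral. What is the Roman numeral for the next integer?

MMDXXVII = 2527; next is 2528

MMDXXVIII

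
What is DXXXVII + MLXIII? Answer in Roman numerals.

DXXXVII = 537
MLXIII = 1063
537 + 1063 = 1600

MDC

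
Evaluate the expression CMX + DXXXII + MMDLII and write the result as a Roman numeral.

CMX = 910, DXXXII = 532, MMDLII = 2552
910 + 532 = 1442
1442 + 2552 = 3994

MMMCMXCIV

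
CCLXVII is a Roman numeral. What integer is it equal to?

CCLXVII: C=100, C=100, L=50, X=10, V=5, I=1, I=1
100 + 100 + 50 + 10 + 5 + 1 + 1 = 267

267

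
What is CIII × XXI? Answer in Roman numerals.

CIII = 103
XXI = 21
103 × 21 = 2163

MMCLXIII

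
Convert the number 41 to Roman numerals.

Convert 41 to Roman numerals:
  41 contains 1×40 (XL)
  1 contains 1×1 (I)

XLI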